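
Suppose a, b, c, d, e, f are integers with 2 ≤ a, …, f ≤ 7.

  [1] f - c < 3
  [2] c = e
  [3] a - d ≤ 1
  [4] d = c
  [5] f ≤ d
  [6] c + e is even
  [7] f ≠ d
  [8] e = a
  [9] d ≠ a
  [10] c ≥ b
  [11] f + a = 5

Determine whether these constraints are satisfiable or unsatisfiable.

From constraints 2, 4, and 8, d = c = e = a, so d = a. But constraint 9 says d ≠ a. Contradiction.

Unsatisfiable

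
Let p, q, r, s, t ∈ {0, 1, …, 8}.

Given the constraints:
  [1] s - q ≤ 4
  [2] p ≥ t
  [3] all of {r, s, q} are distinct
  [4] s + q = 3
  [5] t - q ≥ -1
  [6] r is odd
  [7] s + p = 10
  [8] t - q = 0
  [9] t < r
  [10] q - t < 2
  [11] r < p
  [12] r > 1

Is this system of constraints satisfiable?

Satisfiable

Setting (p, q, r, s, t) = (8, 1, 3, 2, 1) satisfies everything: constraint 1: s - q = 1; constraint 4: s + q = 3, and the others follow.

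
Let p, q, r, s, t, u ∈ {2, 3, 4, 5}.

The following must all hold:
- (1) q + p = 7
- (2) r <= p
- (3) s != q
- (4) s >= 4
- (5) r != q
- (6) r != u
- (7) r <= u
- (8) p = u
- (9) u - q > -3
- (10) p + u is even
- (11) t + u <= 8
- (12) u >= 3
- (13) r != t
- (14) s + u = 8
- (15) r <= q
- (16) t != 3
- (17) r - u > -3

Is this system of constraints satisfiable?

Satisfiable

Take p = 3, q = 4, r = 2, s = 5, t = 4, u = 3. Then constraint 1: q + p = 7; constraint 9: u - q = -1, and every other listed constraint is also met.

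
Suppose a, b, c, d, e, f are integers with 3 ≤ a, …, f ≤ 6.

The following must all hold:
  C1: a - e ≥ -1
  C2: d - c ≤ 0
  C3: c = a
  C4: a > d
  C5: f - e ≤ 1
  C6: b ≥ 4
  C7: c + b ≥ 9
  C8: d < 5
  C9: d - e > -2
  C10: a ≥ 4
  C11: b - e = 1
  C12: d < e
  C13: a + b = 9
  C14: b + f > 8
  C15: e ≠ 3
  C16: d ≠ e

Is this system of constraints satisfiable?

Try a = 4, b = 5, c = 4, d = 3, e = 4, f = 5.
Check constraint 1: a - e = 0; constraint 2: d - c = -1; constraint 5: f - e = 1. The remaining constraints are straightforward to verify.

Satisfiable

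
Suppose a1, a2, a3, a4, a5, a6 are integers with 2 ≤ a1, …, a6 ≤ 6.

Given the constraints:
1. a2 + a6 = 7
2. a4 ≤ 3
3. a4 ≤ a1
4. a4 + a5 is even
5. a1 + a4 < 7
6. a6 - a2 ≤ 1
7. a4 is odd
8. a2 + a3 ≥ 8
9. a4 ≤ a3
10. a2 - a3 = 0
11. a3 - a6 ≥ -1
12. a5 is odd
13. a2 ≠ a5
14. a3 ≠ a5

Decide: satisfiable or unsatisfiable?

Satisfiable

Try a1 = 3, a2 = 4, a3 = 4, a4 = 3, a5 = 5, a6 = 3.
Check constraint 1: a2 + a6 = 7; constraint 5: a1 + a4 = 6; constraint 6: a6 - a2 = -1. The remaining constraints are straightforward to verify.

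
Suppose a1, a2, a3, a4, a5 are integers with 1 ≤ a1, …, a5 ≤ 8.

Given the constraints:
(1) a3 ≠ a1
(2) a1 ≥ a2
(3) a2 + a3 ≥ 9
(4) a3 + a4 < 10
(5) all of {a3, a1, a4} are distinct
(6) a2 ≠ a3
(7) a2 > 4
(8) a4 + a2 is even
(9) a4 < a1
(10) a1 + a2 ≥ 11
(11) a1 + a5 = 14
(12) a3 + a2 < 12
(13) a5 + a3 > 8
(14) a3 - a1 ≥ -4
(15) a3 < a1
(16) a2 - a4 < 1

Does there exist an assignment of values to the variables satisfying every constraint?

Satisfiable

Try a1 = 7, a2 = 6, a3 = 3, a4 = 6, a5 = 7.
Check constraint 3: a2 + a3 = 9; constraint 4: a3 + a4 = 9; constraint 10: a1 + a2 = 13. The remaining constraints are straightforward to verify.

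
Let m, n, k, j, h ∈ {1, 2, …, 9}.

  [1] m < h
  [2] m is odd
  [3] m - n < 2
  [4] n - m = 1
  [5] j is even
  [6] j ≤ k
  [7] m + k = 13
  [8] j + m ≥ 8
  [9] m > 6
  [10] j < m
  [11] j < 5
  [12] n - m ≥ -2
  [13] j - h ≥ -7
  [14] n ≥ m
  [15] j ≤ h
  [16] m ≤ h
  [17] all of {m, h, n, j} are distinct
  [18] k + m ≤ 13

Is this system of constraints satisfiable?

Satisfiable

One satisfying assignment is m = 7, n = 8, k = 6, j = 2, h = 9.
For the less obvious constraints — constraint 3: m - n = -1; constraint 4: n - m = 1 — and the others hold by inspection.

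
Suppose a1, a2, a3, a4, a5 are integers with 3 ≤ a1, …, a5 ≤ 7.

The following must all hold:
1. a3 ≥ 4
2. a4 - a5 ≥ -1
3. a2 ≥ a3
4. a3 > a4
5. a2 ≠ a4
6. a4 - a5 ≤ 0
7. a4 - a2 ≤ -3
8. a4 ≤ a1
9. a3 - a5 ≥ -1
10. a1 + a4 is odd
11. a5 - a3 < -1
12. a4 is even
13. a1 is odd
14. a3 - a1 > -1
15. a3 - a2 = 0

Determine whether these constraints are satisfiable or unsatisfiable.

Take a1 = 7, a2 = 7, a3 = 7, a4 = 4, a5 = 5. Then constraint 2: a4 - a5 = -1; constraint 6: a4 - a5 = -1, and every other listed constraint is also met.

Satisfiable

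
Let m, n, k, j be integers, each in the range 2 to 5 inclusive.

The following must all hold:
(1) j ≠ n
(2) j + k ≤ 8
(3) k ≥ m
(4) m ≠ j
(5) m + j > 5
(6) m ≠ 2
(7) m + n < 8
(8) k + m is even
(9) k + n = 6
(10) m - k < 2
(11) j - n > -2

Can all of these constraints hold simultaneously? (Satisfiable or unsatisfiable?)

Satisfiable

Take m = 3, n = 3, k = 3, j = 4. Then constraint 2: j + k = 7; constraint 5: m + j = 7, and every other listed constraint is also met.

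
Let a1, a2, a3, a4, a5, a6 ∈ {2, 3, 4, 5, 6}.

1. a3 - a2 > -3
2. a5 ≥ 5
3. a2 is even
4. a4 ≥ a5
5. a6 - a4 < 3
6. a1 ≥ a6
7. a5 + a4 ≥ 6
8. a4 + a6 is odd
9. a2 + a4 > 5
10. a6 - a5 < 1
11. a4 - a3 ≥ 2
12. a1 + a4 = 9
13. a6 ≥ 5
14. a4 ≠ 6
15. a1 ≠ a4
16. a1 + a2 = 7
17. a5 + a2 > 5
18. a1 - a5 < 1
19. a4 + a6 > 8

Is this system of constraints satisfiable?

From constraints 6 and 13: a1 ≥ a6 ≥ 5. From constraints 2 and 4: a4 ≥ a5 ≥ 5. Hence a1 + a4 ≥ 10. But constraint 12 requires a1 + a4 = 9, and 9 < 10. Contradiction.

Unsatisfiable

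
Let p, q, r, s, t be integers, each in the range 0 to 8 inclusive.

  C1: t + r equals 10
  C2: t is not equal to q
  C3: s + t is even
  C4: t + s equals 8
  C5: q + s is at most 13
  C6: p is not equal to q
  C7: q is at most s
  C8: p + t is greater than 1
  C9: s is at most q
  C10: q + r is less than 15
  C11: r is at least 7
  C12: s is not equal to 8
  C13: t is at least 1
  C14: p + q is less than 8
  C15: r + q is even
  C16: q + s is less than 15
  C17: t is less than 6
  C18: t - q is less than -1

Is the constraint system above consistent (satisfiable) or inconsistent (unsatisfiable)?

Satisfiable

Take p = 1, q = 6, r = 8, s = 6, t = 2. Then constraint 1: t + r = 10; constraint 4: t + s = 8, and every other listed constraint is also met.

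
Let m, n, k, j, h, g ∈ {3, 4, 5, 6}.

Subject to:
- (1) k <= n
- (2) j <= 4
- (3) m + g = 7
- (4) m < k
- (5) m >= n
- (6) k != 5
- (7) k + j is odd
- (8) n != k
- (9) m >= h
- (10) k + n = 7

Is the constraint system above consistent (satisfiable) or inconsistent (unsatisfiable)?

Constraints 1, 4, and 5 give n ≤ m, m < k, k ≤ n. Chaining: n ≤ m < k ≤ n, which forces n < n — impossible.

Unsatisfiable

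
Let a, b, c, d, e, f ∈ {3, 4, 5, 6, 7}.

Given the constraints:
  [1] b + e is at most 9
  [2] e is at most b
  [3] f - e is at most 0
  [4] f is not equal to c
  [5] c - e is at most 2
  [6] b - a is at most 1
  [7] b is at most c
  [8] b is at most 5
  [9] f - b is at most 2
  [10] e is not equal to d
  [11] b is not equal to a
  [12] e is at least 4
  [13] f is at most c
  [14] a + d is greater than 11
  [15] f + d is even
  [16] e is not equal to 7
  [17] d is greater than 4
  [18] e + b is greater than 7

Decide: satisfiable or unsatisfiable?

Try a = 5, b = 4, c = 4, d = 7, e = 4, f = 3.
Check constraint 1: b + e = 8; constraint 3: f - e = -1. The remaining constraints are straightforward to verify.

Satisfiable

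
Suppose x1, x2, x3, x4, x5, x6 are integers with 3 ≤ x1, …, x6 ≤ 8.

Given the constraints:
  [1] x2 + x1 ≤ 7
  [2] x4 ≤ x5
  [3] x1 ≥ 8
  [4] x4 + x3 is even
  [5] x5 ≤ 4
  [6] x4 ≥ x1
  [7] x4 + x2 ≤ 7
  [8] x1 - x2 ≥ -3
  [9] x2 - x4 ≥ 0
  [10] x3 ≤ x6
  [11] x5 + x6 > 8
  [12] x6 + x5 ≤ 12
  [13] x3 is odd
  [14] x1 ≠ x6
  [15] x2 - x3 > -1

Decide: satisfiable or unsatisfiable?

Unsatisfiable

From constraints 3 and 6: x4 ≥ x1 and x1 ≥ 8, so x4 ≥ 8. From constraints 2 and 5: x4 ≤ x5 and x5 ≤ 4, so x4 ≤ 4. But 4 < 8, so no value of x4 works.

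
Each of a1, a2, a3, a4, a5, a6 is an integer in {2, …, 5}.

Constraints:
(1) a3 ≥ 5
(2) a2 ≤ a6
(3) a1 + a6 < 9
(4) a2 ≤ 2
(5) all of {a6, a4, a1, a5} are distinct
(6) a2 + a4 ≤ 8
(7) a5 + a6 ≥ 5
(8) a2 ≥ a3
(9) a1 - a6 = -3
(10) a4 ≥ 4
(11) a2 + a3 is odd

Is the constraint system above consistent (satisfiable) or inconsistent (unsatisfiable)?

Unsatisfiable

From constraints 1 and 8: a2 ≥ a3 ≥ 5. From constraint 10: a4 ≥ 4. Hence a2 + a4 ≥ 9. But constraint 6 requires a2 + a4 ≤ 8, and 8 < 9. Contradiction.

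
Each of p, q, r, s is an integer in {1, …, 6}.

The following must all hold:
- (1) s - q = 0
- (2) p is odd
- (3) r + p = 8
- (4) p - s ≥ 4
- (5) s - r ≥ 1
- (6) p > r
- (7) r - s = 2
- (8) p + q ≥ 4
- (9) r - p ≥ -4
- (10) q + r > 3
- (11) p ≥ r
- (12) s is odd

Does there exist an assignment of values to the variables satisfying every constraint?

Unsatisfiable

Constraints 4, 5, and 9 give r − p ≥ -4, p − s ≥ 4, s − r ≥ 1.
Adding all 3 inequalities: the left sides telescope to 0, and the right sides sum to (-4) + 4 + 1 = 1. So 0 ≥ 1, which is false.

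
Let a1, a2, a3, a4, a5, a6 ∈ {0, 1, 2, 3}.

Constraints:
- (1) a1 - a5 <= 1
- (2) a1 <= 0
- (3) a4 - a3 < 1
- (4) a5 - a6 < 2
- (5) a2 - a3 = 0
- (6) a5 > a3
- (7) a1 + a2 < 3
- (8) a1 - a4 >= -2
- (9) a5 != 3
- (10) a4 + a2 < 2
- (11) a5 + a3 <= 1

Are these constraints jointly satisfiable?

Setting (a1, a2, a3, a4, a5, a6) = (0, 0, 0, 0, 1, 2) satisfies everything: constraint 1: a1 - a5 = -1; constraint 3: a4 - a3 = 0, and the others follow.

Satisfiable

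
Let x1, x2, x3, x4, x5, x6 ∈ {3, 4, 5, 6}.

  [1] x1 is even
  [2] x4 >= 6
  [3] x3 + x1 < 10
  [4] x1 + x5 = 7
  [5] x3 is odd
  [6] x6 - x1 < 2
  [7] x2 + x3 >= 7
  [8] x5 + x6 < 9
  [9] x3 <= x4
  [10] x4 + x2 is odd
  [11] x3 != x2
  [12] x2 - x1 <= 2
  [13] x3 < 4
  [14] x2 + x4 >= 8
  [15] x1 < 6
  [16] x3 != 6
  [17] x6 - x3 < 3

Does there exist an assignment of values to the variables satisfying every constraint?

Setting (x1, x2, x3, x4, x5, x6) = (4, 5, 3, 6, 3, 3) satisfies everything: constraint 3: x3 + x1 = 7; constraint 4: x1 + x5 = 7, and the others follow.

Satisfiable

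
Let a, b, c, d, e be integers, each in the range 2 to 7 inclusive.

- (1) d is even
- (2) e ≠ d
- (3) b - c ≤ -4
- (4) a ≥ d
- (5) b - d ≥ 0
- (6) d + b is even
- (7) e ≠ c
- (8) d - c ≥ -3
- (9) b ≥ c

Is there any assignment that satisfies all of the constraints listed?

Constraints 3, 5, and 8 give b − d ≥ 0, d − c ≥ -3, c − b ≥ 4.
Adding all 3 inequalities: the left sides telescope to 0, and the right sides sum to 0 + (-3) + 4 = 1. So 0 ≥ 1, which is false.

Unsatisfiable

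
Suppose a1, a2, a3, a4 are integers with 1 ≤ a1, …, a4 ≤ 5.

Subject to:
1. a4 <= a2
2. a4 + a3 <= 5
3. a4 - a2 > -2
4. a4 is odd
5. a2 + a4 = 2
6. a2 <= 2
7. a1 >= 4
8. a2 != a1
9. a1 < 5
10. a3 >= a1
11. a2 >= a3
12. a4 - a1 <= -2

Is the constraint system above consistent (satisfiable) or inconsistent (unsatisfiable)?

Unsatisfiable

From constraints 7 and 10: a3 ≥ a1 and a1 ≥ 4, so a3 ≥ 4. From constraints 6 and 11: a3 ≤ a2 and a2 ≤ 2, so a3 ≤ 2. But 2 < 4, so no value of a3 works.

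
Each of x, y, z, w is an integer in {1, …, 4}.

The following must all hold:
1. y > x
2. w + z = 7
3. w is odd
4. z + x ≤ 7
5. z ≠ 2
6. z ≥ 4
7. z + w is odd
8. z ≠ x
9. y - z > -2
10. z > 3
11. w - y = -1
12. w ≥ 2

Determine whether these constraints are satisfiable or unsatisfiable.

Satisfiable

The assignment x = 2, y = 4, z = 4, w = 3 works:
  constraint 2 holds since w + z = 7.
  constraint 4 holds since z + x = 6.
  constraint 9 holds since y - z = 0.
The rest check out directly.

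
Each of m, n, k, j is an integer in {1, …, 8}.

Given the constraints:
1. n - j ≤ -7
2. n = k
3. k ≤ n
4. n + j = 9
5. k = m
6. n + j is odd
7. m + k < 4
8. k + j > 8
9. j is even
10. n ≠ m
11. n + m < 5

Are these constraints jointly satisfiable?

Unsatisfiable

From constraints 2 and 5, n = k = m, so n = m. But constraint 10 says n ≠ m. Contradiction.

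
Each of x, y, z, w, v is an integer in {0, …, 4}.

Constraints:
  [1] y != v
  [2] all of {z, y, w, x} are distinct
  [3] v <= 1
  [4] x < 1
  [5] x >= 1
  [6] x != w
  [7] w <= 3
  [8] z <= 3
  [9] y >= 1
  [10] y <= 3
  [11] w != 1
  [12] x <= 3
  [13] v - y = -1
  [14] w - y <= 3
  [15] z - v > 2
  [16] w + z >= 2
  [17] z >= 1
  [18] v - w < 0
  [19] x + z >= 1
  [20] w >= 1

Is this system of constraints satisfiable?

Constraints 5, 7, 8, 9, 10, 12, 17, and 20 confine each of z, y, w, x to the 3 values {1, …, 3}.
Constraint 2 requires all 4 of them to be distinct, but only 3 values are available — impossible by the pigeonhole principle.

Unsatisfiable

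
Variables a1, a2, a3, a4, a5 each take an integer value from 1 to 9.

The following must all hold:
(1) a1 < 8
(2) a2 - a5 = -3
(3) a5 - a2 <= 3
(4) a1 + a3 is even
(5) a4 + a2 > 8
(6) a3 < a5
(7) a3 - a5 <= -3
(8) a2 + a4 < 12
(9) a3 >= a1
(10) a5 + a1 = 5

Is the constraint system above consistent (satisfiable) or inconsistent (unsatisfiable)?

Satisfiable

One satisfying assignment is a1 = 1, a2 = 1, a3 = 1, a4 = 9, a5 = 4.
For the less obvious constraints — constraint 2: a2 - a5 = -3; constraint 3: a5 - a2 = 3 — and the others hold by inspection.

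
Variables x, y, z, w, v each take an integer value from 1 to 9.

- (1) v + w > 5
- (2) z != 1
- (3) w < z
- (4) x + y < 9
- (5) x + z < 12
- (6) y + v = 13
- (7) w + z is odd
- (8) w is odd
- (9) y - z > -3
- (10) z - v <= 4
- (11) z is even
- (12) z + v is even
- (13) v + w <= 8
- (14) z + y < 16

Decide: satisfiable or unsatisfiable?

Setting (x, y, z, w, v) = (1, 7, 8, 1, 6) satisfies everything: constraint 1: v + w = 7; constraint 4: x + y = 8; constraint 5: x + z = 9, and the others follow.

Satisfiable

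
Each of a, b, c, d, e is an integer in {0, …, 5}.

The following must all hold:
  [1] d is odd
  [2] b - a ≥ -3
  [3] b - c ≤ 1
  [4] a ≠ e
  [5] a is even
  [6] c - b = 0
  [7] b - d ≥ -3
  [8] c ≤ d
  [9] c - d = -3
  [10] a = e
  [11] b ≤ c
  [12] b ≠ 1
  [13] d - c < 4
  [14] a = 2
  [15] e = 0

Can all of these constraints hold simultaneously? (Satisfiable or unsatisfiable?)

Constraint 14 fixes a = 2 and constraint 15 fixes e = 0, but constraint 10 requires a = e. Since 2 ≠ 0, contradiction.

Unsatisfiable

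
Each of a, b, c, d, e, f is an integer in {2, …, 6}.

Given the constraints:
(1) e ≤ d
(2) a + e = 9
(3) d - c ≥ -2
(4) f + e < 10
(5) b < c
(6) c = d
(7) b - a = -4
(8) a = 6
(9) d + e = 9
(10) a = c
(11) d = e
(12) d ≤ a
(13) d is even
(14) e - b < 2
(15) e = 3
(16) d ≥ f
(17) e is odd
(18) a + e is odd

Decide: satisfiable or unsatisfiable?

Unsatisfiable

Constraint 8 fixes a = 6 and constraint 15 fixes e = 3. Constraints 6, 10, and 11 give a = c = d = e, so a = e. But 6 ≠ 3 — contradiction.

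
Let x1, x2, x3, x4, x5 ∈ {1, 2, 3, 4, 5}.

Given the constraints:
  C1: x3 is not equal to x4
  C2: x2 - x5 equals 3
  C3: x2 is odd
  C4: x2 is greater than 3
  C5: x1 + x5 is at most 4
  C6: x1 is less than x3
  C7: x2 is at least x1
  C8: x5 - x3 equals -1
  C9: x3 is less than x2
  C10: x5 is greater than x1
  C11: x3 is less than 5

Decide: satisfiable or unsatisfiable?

One satisfying assignment is x1 = 1, x2 = 5, x3 = 3, x4 = 5, x5 = 2.
For the less obvious constraints — constraint 2: x2 - x5 = 3; constraint 5: x1 + x5 = 3 — and the others hold by inspection.

Satisfiable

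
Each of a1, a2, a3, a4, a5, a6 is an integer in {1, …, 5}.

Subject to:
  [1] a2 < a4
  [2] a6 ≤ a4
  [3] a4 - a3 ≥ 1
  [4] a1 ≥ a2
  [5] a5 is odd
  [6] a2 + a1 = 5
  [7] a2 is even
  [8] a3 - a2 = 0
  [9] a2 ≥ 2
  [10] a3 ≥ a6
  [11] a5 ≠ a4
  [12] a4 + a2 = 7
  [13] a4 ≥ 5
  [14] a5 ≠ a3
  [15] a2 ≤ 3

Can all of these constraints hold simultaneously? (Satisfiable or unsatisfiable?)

Satisfiable

Take a1 = 3, a2 = 2, a3 = 2, a4 = 5, a5 = 3, a6 = 2. Then constraint 3: a4 - a3 = 3; constraint 6: a2 + a1 = 5, and every other listed constraint is also met.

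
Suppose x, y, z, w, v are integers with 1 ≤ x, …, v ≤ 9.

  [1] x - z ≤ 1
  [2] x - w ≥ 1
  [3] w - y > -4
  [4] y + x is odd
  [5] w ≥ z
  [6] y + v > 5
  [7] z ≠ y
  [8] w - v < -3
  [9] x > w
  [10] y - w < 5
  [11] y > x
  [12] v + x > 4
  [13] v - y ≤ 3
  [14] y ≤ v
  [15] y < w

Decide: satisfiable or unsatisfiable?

Unsatisfiable

Constraints 9, 11, and 15 give y < w, w < x, x < y. Chaining: y < w < x < y, which forces y < y — impossible.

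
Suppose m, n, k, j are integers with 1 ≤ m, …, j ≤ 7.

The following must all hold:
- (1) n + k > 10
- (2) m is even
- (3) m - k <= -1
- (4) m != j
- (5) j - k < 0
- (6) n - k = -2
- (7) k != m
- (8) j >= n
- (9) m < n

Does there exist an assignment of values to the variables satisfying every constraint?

Try m = 4, n = 5, k = 7, j = 5.
Check constraint 1: n + k = 12; constraint 3: m - k = -3; constraint 5: j - k = -2. The remaining constraints are straightforward to verify.

Satisfiable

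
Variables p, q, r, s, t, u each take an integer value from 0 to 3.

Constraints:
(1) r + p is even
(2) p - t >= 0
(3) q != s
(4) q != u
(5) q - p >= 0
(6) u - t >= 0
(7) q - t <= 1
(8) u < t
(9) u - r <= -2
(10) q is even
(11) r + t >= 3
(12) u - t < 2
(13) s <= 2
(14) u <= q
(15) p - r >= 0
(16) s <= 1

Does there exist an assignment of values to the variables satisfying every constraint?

Unsatisfiable

Constraints 5, 6, 7, 9, and 15 give p − r ≥ 0, r − u ≥ 2, u − t ≥ 0, t − q ≥ -1, q − p ≥ 0.
Adding all 5 inequalities: the left sides telescope to 0, and the right sides sum to 0 + 2 + 0 + (-1) + 0 = 1. So 0 ≥ 1, which is false.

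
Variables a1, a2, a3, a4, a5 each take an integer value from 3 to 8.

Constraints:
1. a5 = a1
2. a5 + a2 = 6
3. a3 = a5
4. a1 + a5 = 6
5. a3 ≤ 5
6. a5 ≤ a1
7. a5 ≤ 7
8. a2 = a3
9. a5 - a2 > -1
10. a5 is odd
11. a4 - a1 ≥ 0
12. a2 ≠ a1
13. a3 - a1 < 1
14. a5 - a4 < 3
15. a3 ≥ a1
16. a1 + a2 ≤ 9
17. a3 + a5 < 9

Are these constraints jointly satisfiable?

From constraints 1, 3, and 8, a2 = a3 = a5 = a1, so a2 = a1. But constraint 12 says a2 ≠ a1. Contradiction.

Unsatisfiable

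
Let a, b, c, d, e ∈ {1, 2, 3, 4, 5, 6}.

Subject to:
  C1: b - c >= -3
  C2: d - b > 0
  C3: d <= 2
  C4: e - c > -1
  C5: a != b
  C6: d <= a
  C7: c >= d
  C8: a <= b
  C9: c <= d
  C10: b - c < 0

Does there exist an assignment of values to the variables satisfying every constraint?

Constraints 6, 8, 9, and 10 give c ≤ d, d ≤ a, a ≤ b, b < c. Chaining: c ≤ d ≤ a ≤ b < c, which forces c < c — impossible.

Unsatisfiable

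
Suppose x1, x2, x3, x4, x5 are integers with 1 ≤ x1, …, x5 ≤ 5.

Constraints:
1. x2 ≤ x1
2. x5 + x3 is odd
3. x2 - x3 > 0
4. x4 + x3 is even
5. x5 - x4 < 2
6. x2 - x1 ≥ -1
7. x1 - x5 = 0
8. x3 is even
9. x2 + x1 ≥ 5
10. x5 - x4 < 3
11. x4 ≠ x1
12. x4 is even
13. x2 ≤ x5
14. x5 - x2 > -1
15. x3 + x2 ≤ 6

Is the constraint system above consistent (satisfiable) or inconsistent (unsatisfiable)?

Satisfiable

The assignment x1 = 3, x2 = 3, x3 = 2, x4 = 2, x5 = 3 works:
  constraint 3 holds since x2 - x3 = 1.
  constraint 5 holds since x5 - x4 = 1.
  constraint 6 holds since x2 - x1 = 0.
The rest check out directly.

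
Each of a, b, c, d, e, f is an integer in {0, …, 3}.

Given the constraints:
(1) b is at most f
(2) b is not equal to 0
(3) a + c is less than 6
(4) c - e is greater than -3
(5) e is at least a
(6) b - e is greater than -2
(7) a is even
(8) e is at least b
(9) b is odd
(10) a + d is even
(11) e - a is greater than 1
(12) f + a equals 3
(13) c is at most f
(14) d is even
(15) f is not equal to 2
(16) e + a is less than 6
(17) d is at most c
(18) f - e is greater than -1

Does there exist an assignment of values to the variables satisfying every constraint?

Satisfiable

Setting (a, b, c, d, e, f) = (0, 3, 3, 0, 3, 3) satisfies everything: constraint 3: a + c = 3; constraint 4: c - e = 0; constraint 6: b - e = 0, and the others follow.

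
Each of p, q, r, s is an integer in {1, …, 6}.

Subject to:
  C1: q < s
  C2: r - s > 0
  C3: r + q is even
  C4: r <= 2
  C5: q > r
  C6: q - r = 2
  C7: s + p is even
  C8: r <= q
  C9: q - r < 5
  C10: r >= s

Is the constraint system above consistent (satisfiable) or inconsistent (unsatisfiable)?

Unsatisfiable

Constraints 1, 5, and 10 give r < q, q < s, s ≤ r. Chaining: r < q < s ≤ r, which forces r < r — impossible.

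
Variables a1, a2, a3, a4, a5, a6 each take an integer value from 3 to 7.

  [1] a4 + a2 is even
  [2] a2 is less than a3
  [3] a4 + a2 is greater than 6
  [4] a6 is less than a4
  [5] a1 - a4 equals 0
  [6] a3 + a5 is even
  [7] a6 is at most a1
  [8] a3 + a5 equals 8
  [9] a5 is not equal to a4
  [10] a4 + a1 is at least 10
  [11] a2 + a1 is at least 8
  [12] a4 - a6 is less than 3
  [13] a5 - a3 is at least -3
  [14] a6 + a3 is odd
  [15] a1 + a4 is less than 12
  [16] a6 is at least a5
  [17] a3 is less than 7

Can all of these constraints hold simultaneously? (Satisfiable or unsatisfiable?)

The assignment a1 = 5, a2 = 3, a3 = 5, a4 = 5, a5 = 3, a6 = 4 works:
  constraint 3 holds since a4 + a2 = 8.
  constraint 5 holds since a1 - a4 = 0.
The rest check out directly.

Satisfiable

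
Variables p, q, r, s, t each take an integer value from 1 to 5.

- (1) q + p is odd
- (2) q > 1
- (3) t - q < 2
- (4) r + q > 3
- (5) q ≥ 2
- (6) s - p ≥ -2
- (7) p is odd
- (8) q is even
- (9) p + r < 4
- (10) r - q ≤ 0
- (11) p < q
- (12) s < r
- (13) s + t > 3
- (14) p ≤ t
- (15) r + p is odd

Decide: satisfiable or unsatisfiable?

Take p = 1, q = 4, r = 2, s = 1, t = 3. Then constraint 3: t - q = -1; constraint 4: r + q = 6, and every other listed constraint is also met.

Satisfiable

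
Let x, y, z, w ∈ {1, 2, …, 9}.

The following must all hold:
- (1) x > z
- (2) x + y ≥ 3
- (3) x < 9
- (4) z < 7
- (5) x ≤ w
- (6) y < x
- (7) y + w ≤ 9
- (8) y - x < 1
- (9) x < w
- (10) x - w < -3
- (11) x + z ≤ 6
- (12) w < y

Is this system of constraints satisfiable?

Unsatisfiable

Constraints 5, 6, and 12 give x ≤ w, w < y, y < x. Chaining: x ≤ w < y < x, which forces x < x — impossible.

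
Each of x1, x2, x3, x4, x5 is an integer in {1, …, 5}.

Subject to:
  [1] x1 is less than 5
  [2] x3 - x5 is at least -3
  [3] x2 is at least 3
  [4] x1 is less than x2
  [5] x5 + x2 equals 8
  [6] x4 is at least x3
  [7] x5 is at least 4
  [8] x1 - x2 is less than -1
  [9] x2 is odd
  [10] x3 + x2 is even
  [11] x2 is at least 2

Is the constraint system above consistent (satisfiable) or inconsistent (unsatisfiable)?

Take x1 = 1, x2 = 3, x3 = 3, x4 = 3, x5 = 5. Then constraint 2: x3 - x5 = -2; constraint 5: x5 + x2 = 8, and every other listed constraint is also met.

Satisfiable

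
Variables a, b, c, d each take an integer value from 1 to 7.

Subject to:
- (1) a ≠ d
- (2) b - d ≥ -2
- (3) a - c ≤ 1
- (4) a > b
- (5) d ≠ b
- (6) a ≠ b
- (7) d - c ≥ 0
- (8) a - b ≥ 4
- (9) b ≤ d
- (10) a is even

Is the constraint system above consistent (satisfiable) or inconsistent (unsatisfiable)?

Constraints 2, 3, 7, and 8 give d − c ≥ 0, c − a ≥ -1, a − b ≥ 4, b − d ≥ -2.
Adding all 4 inequalities: the left sides telescope to 0, and the right sides sum to 0 + (-1) + 4 + (-2) = 1. So 0 ≥ 1, which is false.

Unsatisfiable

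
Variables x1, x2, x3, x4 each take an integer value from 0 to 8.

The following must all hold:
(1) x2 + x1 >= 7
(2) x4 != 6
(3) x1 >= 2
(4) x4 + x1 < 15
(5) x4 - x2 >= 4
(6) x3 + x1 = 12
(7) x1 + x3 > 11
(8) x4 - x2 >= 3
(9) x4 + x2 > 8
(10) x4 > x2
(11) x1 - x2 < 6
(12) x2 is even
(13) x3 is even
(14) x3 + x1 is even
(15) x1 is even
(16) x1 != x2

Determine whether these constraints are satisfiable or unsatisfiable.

Satisfiable

Try x1 = 6, x2 = 2, x3 = 6, x4 = 7.
Check constraint 1: x2 + x1 = 8; constraint 4: x4 + x1 = 13; constraint 5: x4 - x2 = 5. The remaining constraints are straightforward to verify.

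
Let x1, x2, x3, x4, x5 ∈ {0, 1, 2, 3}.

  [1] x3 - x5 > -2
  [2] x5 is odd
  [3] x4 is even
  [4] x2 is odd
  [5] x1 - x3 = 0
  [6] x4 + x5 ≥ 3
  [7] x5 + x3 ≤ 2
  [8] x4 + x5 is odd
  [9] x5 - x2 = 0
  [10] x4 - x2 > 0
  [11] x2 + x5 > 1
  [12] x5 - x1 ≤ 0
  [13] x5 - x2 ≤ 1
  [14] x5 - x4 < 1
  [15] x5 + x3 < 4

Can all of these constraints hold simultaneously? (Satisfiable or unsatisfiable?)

The assignment x1 = 1, x2 = 1, x3 = 1, x4 = 2, x5 = 1 works:
  constraint 1 holds since x3 - x5 = 0.
  constraint 5 holds since x1 - x3 = 0.
The rest check out directly.

Satisfiable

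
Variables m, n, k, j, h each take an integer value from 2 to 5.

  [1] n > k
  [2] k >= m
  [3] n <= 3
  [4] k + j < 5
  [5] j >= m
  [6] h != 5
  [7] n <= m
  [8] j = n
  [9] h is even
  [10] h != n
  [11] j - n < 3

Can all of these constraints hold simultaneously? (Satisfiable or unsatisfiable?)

Unsatisfiable

Constraints 1, 2, and 7 give k < n, n ≤ m, m ≤ k. Chaining: k < n ≤ m ≤ k, which forces k < k — impossible.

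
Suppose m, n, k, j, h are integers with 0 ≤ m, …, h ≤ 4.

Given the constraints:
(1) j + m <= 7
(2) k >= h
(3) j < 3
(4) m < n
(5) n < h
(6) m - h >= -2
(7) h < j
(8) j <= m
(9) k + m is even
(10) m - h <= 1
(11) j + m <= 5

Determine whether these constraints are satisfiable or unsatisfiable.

Constraints 4, 5, 7, and 8 give h < j, j ≤ m, m < n, n < h. Chaining: h < j ≤ m < n < h, which forces h < h — impossible.

Unsatisfiable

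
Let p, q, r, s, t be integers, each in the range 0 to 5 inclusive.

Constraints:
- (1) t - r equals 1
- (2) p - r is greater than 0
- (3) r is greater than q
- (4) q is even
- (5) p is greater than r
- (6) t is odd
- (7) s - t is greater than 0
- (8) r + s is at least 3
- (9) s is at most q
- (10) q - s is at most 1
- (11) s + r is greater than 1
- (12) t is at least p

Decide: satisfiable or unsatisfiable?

Constraints 2, 3, 7, 9, and 12 give p ≤ t, t < s, s ≤ q, q < r, r < p. Chaining: p ≤ t < s ≤ q < r < p, which forces p < p — impossible.

Unsatisfiable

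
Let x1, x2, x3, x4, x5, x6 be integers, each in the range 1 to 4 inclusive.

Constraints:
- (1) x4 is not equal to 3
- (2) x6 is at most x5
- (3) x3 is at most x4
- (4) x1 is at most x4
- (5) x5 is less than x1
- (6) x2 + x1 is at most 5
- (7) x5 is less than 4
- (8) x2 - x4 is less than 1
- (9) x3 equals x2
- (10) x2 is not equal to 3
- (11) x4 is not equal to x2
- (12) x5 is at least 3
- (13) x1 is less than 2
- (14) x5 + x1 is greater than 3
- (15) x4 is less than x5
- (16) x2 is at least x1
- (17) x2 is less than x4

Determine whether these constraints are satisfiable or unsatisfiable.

Unsatisfiable

Constraints 5, 15, 16, and 17 give x5 < x1, x1 ≤ x2, x2 < x4, x4 < x5. Chaining: x5 < x1 ≤ x2 < x4 < x5, which forces x5 < x5 — impossible.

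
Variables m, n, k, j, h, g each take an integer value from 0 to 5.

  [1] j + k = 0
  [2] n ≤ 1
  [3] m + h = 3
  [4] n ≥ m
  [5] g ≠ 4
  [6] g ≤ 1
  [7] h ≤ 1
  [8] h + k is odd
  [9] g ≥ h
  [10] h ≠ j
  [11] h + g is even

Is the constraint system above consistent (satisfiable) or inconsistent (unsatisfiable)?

Unsatisfiable

From constraints 2 and 4: m ≤ n ≤ 1. From constraints 6 and 9: h ≤ g ≤ 1. Hence m + h ≤ 2. But constraint 3 requires m + h = 3, and 3 > 2. Contradiction.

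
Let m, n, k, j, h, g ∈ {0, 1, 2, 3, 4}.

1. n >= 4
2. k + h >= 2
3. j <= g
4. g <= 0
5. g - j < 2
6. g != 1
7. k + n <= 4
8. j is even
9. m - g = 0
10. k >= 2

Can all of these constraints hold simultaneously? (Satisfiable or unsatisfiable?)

Unsatisfiable

From constraint 10: k ≥ 2. From constraint 1: n ≥ 4. Hence k + n ≥ 6. But constraint 7 requires k + n ≤ 4, and 4 < 6. Contradiction.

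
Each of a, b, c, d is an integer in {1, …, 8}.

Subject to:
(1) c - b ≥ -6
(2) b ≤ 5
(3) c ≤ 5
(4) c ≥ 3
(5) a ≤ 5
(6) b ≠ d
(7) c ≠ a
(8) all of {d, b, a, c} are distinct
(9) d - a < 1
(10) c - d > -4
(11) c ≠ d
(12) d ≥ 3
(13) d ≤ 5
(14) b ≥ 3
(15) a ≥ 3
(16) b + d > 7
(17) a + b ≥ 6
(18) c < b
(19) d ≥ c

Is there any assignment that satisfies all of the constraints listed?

Unsatisfiable

Constraints 2, 3, 4, 5, 12, 13, 14, and 15 confine each of d, b, a, c to the 3 values {3, …, 5}.
Constraint 8 requires all 4 of them to be distinct, but only 3 values are available — impossible by the pigeonhole principle.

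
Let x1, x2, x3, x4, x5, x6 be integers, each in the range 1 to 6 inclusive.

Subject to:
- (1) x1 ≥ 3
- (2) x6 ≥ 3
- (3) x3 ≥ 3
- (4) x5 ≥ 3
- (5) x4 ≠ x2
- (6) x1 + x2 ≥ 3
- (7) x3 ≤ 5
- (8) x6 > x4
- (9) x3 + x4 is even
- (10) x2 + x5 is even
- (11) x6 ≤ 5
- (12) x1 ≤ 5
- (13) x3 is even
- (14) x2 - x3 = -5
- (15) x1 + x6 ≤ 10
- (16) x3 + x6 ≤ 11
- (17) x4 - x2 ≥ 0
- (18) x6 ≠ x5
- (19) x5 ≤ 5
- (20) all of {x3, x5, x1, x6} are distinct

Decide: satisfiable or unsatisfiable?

Unsatisfiable

Constraints 1, 2, 3, 4, 7, 11, 12, and 19 confine each of x3, x5, x1, x6 to the 3 values {3, …, 5}.
Constraint 20 requires all 4 of them to be distinct, but only 3 values are available — impossible by the pigeonhole principle.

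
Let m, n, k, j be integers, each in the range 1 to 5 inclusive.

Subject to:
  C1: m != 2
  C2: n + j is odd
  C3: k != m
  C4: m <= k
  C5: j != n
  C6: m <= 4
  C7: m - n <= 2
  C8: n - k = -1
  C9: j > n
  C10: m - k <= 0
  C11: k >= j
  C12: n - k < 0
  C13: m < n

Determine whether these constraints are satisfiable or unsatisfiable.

Setting (m, n, k, j) = (3, 4, 5, 5) satisfies everything: constraint 7: m - n = -1; constraint 8: n - k = -1, and the others follow.

Satisfiable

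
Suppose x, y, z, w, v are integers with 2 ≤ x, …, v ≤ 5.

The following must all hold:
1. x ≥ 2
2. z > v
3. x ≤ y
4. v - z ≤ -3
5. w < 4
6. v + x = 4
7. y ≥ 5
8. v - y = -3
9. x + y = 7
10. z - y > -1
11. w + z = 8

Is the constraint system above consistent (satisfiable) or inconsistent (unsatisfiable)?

Satisfiable

One satisfying assignment is x = 2, y = 5, z = 5, w = 3, v = 2.
For the less obvious constraints — constraint 4: v - z = -3; constraint 6: v + x = 4; constraint 8: v - y = -3 — and the others hold by inspection.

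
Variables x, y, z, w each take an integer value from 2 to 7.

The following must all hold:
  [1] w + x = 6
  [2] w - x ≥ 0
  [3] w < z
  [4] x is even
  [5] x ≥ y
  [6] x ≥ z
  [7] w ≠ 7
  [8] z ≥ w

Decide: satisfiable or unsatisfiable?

Unsatisfiable

Constraints 2, 3, and 6 give z ≤ x, x ≤ w, w < z. Chaining: z ≤ x ≤ w < z, which forces z < z — impossible.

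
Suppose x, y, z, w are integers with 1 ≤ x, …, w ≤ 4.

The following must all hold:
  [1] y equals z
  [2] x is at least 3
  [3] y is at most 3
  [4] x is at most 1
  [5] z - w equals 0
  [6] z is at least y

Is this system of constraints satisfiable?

From constraint 2: x ≥ 3. From constraint 4: x ≤ 1. But 1 < 3, so no value of x works.

Unsatisfiable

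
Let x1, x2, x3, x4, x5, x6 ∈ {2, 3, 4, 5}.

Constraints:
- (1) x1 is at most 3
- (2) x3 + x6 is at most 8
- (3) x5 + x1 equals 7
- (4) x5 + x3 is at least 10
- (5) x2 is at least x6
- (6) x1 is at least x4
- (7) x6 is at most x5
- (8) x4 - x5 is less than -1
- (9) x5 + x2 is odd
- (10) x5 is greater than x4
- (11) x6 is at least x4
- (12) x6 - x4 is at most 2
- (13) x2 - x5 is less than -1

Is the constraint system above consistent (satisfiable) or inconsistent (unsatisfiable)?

Setting (x1, x2, x3, x4, x5, x6) = (2, 2, 5, 2, 5, 2) satisfies everything: constraint 2: x3 + x6 = 7; constraint 3: x5 + x1 = 7, and the others follow.

Satisfiable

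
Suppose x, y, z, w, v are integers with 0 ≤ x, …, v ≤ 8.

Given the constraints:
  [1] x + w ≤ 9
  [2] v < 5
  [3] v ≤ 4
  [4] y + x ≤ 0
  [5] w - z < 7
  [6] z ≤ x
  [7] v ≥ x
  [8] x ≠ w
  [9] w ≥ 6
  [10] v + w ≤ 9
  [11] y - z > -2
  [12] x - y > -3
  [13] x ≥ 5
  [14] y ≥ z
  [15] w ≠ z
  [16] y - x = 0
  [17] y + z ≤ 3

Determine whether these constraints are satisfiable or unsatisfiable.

From constraints 7 and 13: v ≥ x ≥ 5. From constraint 9: w ≥ 6. Hence v + w ≥ 11. But constraint 10 requires v + w ≤ 9, and 9 < 11. Contradiction.

Unsatisfiable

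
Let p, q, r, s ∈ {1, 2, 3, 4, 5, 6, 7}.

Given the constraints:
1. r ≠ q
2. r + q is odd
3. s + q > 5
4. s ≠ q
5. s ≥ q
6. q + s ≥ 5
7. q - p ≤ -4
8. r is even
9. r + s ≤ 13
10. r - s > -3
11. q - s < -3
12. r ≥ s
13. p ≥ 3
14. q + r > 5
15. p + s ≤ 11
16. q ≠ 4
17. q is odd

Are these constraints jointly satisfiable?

Satisfiable

Try p = 5, q = 1, r = 6, s = 6.
Check constraint 3: s + q = 7; constraint 6: q + s = 7; constraint 7: q - p = -4. The remaining constraints are straightforward to verify.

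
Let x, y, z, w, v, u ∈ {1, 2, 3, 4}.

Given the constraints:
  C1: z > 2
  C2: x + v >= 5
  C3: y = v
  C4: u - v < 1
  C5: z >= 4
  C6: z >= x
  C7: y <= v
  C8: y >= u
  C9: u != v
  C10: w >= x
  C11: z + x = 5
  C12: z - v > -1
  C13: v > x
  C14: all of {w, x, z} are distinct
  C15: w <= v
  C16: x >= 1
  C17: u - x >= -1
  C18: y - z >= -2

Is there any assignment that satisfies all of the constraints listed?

Satisfiable

Take x = 1, y = 4, z = 4, w = 3, v = 4, u = 3. Then constraint 2: x + v = 5; constraint 4: u - v = -1, and every other listed constraint is also met.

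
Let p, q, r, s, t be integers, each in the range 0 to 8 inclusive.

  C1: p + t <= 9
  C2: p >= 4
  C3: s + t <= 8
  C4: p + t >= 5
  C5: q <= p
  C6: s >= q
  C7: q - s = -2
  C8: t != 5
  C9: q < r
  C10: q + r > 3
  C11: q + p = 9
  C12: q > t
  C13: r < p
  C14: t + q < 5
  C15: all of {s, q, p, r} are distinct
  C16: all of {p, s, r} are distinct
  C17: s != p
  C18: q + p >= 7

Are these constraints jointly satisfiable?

Satisfiable

Setting (p, q, r, s, t) = (7, 2, 3, 4, 1) satisfies everything: constraint 1: p + t = 8; constraint 3: s + t = 5; constraint 4: p + t = 8, and the others follow.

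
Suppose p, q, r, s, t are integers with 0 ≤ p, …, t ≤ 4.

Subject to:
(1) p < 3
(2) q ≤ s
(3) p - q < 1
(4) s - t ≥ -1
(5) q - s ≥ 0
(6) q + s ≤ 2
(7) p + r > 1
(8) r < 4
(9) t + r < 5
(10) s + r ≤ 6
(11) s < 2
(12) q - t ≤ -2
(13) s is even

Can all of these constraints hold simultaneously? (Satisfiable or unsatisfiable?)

Unsatisfiable

Constraints 4, 5, and 12 give s − t ≥ -1, t − q ≥ 2, q − s ≥ 0.
Adding all 3 inequalities: the left sides telescope to 0, and the right sides sum to (-1) + 2 + 0 = 1. So 0 ≥ 1, which is false.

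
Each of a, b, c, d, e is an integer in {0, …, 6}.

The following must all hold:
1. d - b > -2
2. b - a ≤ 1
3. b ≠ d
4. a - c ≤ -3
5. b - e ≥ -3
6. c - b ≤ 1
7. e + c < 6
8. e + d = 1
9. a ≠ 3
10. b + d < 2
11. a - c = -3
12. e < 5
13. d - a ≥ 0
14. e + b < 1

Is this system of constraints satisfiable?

Unsatisfiable

Constraints 2, 4, and 6 give a − b ≥ -1, b − c ≥ -1, c − a ≥ 3.
Adding all 3 inequalities: the left sides telescope to 0, and the right sides sum to (-1) + (-1) + 3 = 1. So 0 ≥ 1, which is false.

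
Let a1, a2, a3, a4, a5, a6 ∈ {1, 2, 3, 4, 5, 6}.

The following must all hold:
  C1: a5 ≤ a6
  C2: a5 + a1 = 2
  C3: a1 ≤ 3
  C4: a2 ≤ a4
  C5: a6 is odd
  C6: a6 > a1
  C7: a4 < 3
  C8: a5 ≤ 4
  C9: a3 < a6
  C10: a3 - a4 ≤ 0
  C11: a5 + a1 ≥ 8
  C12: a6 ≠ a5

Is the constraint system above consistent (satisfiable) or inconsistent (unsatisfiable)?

From constraint 8: a5 ≤ 4. From constraint 3: a1 ≤ 3. Hence a5 + a1 ≤ 7. But constraint 11 requires a5 + a1 ≥ 8, and 8 > 7. Contradiction.

Unsatisfiable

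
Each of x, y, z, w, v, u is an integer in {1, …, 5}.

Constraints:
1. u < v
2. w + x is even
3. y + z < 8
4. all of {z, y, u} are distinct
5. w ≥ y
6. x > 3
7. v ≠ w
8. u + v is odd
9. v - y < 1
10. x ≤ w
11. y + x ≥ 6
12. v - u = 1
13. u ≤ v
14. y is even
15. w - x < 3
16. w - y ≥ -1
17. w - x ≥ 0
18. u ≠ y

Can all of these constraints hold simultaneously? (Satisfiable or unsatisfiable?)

Satisfiable

Setting (x, y, z, w, v, u) = (4, 2, 4, 4, 2, 1) satisfies everything: constraint 3: y + z = 6; constraint 9: v - y = 0, and the others follow.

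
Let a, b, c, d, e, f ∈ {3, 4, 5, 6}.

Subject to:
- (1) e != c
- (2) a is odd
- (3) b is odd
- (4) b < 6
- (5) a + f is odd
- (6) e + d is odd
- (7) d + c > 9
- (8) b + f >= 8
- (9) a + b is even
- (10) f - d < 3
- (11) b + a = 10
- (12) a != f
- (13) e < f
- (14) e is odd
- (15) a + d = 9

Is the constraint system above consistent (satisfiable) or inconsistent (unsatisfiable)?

Satisfiable

One satisfying assignment is a = 5, b = 5, c = 6, d = 4, e = 3, f = 6.
For the less obvious constraints — constraint 7: d + c = 10; constraint 8: b + f = 11; constraint 10: f - d = 2 — and the others hold by inspection.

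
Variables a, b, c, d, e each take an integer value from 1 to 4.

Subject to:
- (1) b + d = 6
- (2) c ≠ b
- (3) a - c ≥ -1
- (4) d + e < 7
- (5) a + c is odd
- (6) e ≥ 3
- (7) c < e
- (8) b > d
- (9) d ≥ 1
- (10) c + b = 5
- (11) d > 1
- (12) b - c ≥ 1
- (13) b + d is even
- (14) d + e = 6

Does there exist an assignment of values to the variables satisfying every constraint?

Satisfiable

The assignment a = 2, b = 4, c = 1, d = 2, e = 4 works:
  constraint 1 holds since b + d = 6.
  constraint 3 holds since a - c = 1.
  constraint 4 holds since d + e = 6.
The rest check out directly.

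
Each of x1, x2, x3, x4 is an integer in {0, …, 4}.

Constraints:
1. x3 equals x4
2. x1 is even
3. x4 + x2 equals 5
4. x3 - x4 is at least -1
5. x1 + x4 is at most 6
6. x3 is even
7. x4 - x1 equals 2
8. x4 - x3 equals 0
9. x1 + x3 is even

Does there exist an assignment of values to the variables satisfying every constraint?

One satisfying assignment is x1 = 2, x2 = 1, x3 = 4, x4 = 4.
For the less obvious constraints — constraint 3: x4 + x2 = 5; constraint 4: x3 - x4 = 0; constraint 5: x1 + x4 = 6 — and the others hold by inspection.

Satisfiable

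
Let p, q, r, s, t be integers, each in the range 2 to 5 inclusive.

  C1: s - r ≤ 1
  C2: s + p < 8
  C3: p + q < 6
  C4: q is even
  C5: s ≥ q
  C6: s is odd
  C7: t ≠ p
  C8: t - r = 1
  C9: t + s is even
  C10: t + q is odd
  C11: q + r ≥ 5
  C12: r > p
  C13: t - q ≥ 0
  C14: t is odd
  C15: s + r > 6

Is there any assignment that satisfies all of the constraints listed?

Satisfiable

Try p = 3, q = 2, r = 4, s = 3, t = 5.
Check constraint 1: s - r = -1; constraint 2: s + p = 6. The remaining constraints are straightforward to verify.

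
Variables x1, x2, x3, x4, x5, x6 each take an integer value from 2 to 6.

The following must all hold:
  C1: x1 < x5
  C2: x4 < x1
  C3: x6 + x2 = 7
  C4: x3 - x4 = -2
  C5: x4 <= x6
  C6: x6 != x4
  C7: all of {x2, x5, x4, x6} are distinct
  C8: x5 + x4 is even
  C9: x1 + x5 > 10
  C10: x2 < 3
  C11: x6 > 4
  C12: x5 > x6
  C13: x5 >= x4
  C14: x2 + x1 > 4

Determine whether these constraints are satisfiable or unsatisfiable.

Satisfiable

Take x1 = 5, x2 = 2, x3 = 2, x4 = 4, x5 = 6, x6 = 5. Then constraint 3: x6 + x2 = 7; constraint 4: x3 - x4 = -2, and every other listed constraint is also met.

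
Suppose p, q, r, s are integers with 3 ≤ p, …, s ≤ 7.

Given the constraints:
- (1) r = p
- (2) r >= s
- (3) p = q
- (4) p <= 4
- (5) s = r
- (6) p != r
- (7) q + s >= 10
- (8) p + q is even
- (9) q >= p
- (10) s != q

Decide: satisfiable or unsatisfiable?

From constraints 1, 3, and 5, s = r = p = q, so s = q. But constraint 10 says s ≠ q. Contradiction.

Unsatisfiable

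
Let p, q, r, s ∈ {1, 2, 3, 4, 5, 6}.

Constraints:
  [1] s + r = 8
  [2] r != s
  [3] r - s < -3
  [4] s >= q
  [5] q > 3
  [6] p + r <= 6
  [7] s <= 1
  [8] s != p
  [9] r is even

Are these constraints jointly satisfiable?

Unsatisfiable

From constraint 5: q ≥ 4. From constraints 4 and 7: q ≤ s and s ≤ 1, so q ≤ 1. But 1 < 4, so no value of q works.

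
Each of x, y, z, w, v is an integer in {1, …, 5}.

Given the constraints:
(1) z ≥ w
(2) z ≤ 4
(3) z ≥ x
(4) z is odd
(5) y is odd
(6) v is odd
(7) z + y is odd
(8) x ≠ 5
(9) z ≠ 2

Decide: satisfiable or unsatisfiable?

Constraint 4 makes z odd and constraint 5 makes y odd, so z + y must be even. Constraint 7 says z + y is odd — contradiction.

Unsatisfiable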